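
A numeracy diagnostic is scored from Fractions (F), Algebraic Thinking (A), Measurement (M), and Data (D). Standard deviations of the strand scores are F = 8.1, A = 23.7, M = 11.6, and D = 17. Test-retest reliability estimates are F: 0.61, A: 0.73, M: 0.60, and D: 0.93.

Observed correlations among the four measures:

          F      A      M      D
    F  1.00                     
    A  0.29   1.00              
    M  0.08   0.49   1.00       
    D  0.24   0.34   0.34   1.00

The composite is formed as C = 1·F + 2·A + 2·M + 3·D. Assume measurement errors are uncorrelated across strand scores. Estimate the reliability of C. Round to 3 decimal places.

0.891

Var(C) = 8.1² + 2²·23.7² + 2²·11.6² + 3²·17² + 2·[2·8.1·23.7·0.29 + 2·8.1·11.6·0.08 + 3·8.1·17·0.24 + 4·23.7·11.6·0.49 + 6·23.7·17·0.34 + 6·11.6·17·0.34] = 5451.61 + 3977.13 = 9428.74.
With uncorrelated errors the cross-covariances are all true-score covariance, so they carry over unchanged; only the diagonal terms shrink to ρᵢσᵢ².
True-score variance = [8.1²·0.61 + 2²·23.7²·0.73 + 2²·11.6²·0.60 + 3²·17²·0.93] + 3977.13 = 4422.03 + 3977.13 = 8399.17.
Reliability = 8399.17 / 9428.74 = 0.891.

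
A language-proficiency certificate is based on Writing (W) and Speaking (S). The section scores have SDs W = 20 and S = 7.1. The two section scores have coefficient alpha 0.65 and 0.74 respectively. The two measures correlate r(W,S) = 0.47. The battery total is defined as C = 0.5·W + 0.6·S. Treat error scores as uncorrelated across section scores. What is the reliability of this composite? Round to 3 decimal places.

Var(C) = 0.5²·20² + 0.6²·7.1² + 2·[0.3·20·7.1·0.47] = 118.148 + 40.044 = 158.192.
With uncorrelated errors the cross-covariances are all true-score covariance, so they carry over unchanged; only the diagonal terms shrink to ρᵢσᵢ².
True-score variance = [0.5²·20²·0.65 + 0.6²·7.1²·0.74] + 40.044 = 78.4292 + 40.044 = 118.473.
Reliability = 118.473 / 158.192 = 0.749.

0.749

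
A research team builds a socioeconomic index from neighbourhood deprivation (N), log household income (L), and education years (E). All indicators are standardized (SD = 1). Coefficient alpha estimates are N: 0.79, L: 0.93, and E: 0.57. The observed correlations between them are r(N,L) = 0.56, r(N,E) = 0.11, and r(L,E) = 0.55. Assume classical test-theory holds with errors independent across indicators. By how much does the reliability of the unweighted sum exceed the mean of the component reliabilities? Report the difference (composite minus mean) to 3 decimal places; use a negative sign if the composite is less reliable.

Var(sum) = 3 + 2.44 = 5.44; true-score variance = 2.29 + 2.44 = 4.73; composite reliability = 0.8695.
Mean component reliability = 0.7633.
Difference = 0.8695 − 0.7633 = 0.106.

0.106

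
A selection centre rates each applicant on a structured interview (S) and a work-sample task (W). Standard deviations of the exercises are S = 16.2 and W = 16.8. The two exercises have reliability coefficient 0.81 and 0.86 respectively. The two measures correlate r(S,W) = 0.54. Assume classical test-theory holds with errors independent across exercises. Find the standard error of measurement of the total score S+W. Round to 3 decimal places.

9.454

Var(total) = 544.68 + 293.933 = 838.613.
True-score variance = 455.303 + 293.933 = 749.236, so reliability = 0.8934.
Error variance = 838.613 − 749.236 = 89.3772; SEM = √89.3772 = 9.454.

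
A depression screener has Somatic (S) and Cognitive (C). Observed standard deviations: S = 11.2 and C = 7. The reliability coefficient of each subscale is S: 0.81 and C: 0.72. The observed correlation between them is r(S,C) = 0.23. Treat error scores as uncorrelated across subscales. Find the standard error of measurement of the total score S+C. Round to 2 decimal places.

Var(total) = 174.44 + 36.064 = 210.504.
True-score variance = 136.886 + 36.064 = 172.95, so reliability = 0.8216.
Error variance = 210.504 − 172.95 = 37.5536; SEM = √37.5536 = 6.13.

6.13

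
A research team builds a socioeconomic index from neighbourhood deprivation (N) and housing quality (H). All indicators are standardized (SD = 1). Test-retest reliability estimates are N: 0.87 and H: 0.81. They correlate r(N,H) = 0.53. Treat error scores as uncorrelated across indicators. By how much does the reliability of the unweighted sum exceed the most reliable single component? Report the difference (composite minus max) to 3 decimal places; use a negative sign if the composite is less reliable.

Var(sum) = 2 + 1.06 = 3.06; true-score variance = 1.68 + 1.06 = 2.74; composite reliability = 0.8954.
Max component reliability = 0.8700.
Difference = 0.8954 − 0.8700 = 0.025.

0.025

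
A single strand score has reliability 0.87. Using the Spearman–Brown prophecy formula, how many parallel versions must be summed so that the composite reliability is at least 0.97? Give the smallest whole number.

5

k ≥ ρ*(1−ρ₁)/(ρ₁(1−ρ*)) = 0.97·0.13 / (0.87·0.03) = 4.831.
Smallest integer k = 5.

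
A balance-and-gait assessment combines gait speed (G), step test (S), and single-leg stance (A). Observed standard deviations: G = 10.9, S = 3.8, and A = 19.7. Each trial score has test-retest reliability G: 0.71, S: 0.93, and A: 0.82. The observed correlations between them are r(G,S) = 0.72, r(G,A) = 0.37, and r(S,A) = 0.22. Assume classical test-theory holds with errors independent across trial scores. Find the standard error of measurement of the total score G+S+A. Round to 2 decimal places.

Var(total) = 521.34 + 251.483 = 772.823.
True-score variance = 416.018 + 251.483 = 667.501, so reliability = 0.8637.
Error variance = 772.823 − 667.501 = 105.322; SEM = √105.322 = 10.26.

10.26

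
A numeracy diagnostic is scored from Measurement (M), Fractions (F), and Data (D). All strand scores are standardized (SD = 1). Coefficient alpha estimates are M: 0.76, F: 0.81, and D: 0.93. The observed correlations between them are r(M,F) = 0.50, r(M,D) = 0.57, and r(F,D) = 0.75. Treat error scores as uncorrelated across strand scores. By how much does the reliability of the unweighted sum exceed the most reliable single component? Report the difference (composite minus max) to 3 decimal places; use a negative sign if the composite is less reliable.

-0.005

Var(sum) = 3 + 3.64 = 6.64; true-score variance = 2.5 + 3.64 = 6.14; composite reliability = 0.9247.
Max component reliability = 0.9300.
Difference = 0.9247 − 0.9300 = -0.005.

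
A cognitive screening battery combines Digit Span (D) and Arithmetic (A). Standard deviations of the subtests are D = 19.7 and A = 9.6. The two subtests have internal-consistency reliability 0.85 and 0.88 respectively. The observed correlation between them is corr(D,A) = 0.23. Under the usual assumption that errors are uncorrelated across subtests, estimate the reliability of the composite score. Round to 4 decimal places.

0.8779

Var(D+A) = 19.7² + 9.6² + 2·[19.7·9.6·0.23] = 480.25 + 86.9952 = 567.245.
With uncorrelated errors the cross-covariances are all true-score covariance, so they carry over unchanged; only the diagonal terms shrink to ρᵢσᵢ².
True-score variance = [19.7²·0.85 + 9.6²·0.88] + 86.9952 = 410.977 + 86.9952 = 497.972.
Reliability = 497.972 / 567.245 = 0.8779.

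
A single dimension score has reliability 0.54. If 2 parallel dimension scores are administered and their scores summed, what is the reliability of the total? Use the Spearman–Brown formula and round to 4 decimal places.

ρ_k = kρ / (1 + (k−1)ρ) = 2·0.54 / (1 + 1·0.54) = 1.080 / 1.540 = 0.7013.

0.7013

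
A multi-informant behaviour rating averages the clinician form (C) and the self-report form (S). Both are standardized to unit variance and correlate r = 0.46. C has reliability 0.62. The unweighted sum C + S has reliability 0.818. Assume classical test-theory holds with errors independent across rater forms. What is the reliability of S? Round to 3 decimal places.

0.849

Var(C+S) = 2 + 2·0.46 = 2.920.
True-score variance = ρ_C + ρ_S + 2·0.46, so 0.818 = (0.62 + ρ_S + 0.92) / 2.920.
ρ_S = 0.818·2.920 − 0.62 − 0.92 = 0.849.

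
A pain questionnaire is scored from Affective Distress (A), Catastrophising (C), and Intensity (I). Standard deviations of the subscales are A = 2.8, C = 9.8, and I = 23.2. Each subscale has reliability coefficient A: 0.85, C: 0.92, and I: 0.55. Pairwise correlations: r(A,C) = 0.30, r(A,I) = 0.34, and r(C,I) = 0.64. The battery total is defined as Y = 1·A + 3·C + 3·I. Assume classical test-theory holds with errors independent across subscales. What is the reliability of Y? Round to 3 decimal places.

Var(Y) = 2.8² + 3²·9.8² + 3²·23.2² + 2·[3·2.8·9.8·0.30 + 3·2.8·23.2·0.34 + 9·9.8·23.2·0.64] = 5716.36 + 2801.1 = 8517.46.
Because errors are independent across components, Cov(Tᵢ,Tⱼ) = Cov(Xᵢ,Xⱼ); the off-diagonal part of the true-score variance is the same as above.
True-score variance = [2.8²·0.85 + 3²·9.8²·0.92 + 3²·23.2²·0.55] + 2801.1 = 3466.16 + 2801.1 = 6267.26.
Reliability = 6267.26 / 8517.46 = 0.736.

0.736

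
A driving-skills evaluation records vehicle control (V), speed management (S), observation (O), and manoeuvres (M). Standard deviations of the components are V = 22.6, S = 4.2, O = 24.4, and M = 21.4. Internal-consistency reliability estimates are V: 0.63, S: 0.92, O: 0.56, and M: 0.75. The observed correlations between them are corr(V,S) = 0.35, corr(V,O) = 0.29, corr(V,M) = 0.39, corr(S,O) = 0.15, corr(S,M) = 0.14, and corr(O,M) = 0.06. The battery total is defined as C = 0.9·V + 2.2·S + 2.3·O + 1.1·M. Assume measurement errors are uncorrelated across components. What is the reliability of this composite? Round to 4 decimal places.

0.7068

Var(C) = 0.9²·22.6² + 2.2²·4.2² + 2.3²·24.4² + 1.1²·21.4² + 2·[1.98·22.6·4.2·0.35 + 2.07·22.6·24.4·0.29 + 0.99·22.6·21.4·0.39 + 5.06·4.2·24.4·0.15 + 2.42·4.2·21.4·0.14 + 2.53·24.4·21.4·0.06] = 4202.68 + 1542.08 = 5744.76.
With uncorrelated errors the cross-covariances are all true-score covariance, so they carry over unchanged; only the diagonal terms shrink to ρᵢσᵢ².
True-score variance = [0.9²·22.6²·0.63 + 2.2²·4.2²·0.92 + 2.3²·24.4²·0.56 + 1.1²·21.4²·0.75] + 1542.08 = 2518.48 + 1542.08 = 4060.56.
Reliability = 4060.56 / 5744.76 = 0.7068.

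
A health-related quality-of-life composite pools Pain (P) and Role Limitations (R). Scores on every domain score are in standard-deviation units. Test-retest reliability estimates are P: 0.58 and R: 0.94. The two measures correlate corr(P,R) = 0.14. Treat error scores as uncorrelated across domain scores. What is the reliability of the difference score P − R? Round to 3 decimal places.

Var(P−R) = 1 + 1 − 2·0.14 = 2 − 0.28 = 1.72.
Under uncorrelated errors the observed covariances equal the true-score covariances, so only the own-variance terms attenuate.
True-score variance = [0.58 + 0.94] − 0.28 = 1.52 − 0.28 = 1.24.
Reliability = 1.24 / 1.72 = 0.721.

0.721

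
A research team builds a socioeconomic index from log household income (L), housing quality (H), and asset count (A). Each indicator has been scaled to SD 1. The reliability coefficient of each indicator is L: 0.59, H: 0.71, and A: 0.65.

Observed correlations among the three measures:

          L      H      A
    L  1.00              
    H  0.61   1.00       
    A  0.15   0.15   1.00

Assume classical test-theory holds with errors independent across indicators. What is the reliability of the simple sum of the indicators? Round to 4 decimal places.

Var(L+H+A) = 3 + 2·[0.61 + 0.15 + 0.15] = 3 + 1.82 = 4.82.
Because errors are independent across components, Cov(Tᵢ,Tⱼ) = Cov(Xᵢ,Xⱼ); the off-diagonal part of the true-score variance is the same as above.
True-score variance = [0.59 + 0.71 + 0.65] + 1.82 = 1.95 + 1.82 = 3.77.
Reliability = 3.77 / 4.82 = 0.7822.

0.7822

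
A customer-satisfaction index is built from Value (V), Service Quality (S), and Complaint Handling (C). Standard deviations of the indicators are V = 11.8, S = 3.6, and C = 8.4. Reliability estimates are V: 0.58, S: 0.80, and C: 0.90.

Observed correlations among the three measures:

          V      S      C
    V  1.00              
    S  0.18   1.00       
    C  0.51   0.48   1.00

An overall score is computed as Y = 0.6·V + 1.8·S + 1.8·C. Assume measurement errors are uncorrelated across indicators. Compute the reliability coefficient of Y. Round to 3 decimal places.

Var(Y) = 0.6²·11.8² + 1.8²·3.6² + 1.8²·8.4² + 2·[1.08·11.8·3.6·0.18 + 1.08·11.8·8.4·0.51 + 3.24·3.6·8.4·0.48] = 320.731 + 219.765 = 540.497.
Because errors are independent across components, Cov(Tᵢ,Tⱼ) = Cov(Xᵢ,Xⱼ); the off-diagonal part of the true-score variance is the same as above.
True-score variance = [0.6²·11.8²·0.58 + 1.8²·3.6²·0.80 + 1.8²·8.4²·0.90] + 219.765 = 268.419 + 219.765 = 488.184.
Reliability = 488.184 / 540.497 = 0.903.

0.903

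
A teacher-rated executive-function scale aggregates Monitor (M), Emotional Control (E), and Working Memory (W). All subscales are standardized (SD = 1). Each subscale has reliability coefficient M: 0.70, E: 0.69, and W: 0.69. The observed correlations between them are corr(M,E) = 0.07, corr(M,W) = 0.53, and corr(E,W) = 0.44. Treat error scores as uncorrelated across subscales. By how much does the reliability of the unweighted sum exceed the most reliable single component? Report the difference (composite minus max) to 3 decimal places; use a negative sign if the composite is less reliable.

0.119

Var(sum) = 3 + 2.08 = 5.08; true-score variance = 2.08 + 2.08 = 4.16; composite reliability = 0.8189.
Max component reliability = 0.7000.
Difference = 0.8189 − 0.7000 = 0.119.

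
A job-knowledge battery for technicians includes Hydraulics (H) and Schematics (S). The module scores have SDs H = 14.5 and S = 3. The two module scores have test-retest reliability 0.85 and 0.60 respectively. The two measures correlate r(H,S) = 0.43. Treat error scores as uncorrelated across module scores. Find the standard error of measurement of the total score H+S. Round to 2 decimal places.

5.93

Var(total) = 219.25 + 37.41 = 256.66.
True-score variance = 184.113 + 37.41 = 221.523, so reliability = 0.8631.
Error variance = 256.66 − 221.523 = 35.1375; SEM = √35.1375 = 5.93.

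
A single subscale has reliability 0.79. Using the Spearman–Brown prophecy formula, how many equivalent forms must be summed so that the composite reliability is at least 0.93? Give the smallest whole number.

k ≥ ρ*(1−ρ₁)/(ρ₁(1−ρ*)) = 0.93·0.21 / (0.79·0.07) = 3.532.
Smallest integer k = 4.

4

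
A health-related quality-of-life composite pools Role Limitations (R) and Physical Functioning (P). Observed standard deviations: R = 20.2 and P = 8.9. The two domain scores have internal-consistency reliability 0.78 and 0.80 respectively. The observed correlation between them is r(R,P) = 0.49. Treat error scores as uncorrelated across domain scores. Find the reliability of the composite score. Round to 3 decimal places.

Var(R+P) = 20.2² + 8.9² + 2·[20.2·8.9·0.49] = 487.25 + 176.184 = 663.434.
Because errors are independent across components, Cov(Tᵢ,Tⱼ) = Cov(Xᵢ,Xⱼ); the off-diagonal part of the true-score variance is the same as above.
True-score variance = [20.2²·0.78 + 8.9²·0.80] + 176.184 = 381.639 + 176.184 = 557.824.
Reliability = 557.824 / 663.434 = 0.841.

0.841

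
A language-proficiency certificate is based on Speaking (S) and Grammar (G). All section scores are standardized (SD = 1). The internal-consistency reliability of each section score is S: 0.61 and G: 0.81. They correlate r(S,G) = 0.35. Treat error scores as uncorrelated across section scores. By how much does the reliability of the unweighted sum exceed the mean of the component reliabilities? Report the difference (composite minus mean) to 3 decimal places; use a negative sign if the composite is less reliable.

Var(sum) = 2 + 0.7 = 2.7; true-score variance = 1.42 + 0.7 = 2.12; composite reliability = 0.7852.
Mean component reliability = 0.7100.
Difference = 0.7852 − 0.7100 = 0.075.

0.075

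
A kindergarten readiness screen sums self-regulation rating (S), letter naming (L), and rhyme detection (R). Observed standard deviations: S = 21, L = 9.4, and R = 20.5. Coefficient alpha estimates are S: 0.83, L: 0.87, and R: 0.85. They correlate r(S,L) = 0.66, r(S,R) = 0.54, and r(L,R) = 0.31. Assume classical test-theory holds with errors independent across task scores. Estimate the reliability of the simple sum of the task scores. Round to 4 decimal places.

0.9167

Var(S+L+R) = 21² + 9.4² + 20.5² + 2·[21·9.4·0.66 + 21·20.5·0.54 + 9.4·20.5·0.31] = 949.61 + 844.982 = 1794.59.
Under uncorrelated errors the observed covariances equal the true-score covariances, so only the own-variance terms attenuate.
True-score variance = [21²·0.83 + 9.4²·0.87 + 20.5²·0.85] + 844.982 = 800.116 + 844.982 = 1645.1.
Reliability = 1645.1 / 1794.59 = 0.9167.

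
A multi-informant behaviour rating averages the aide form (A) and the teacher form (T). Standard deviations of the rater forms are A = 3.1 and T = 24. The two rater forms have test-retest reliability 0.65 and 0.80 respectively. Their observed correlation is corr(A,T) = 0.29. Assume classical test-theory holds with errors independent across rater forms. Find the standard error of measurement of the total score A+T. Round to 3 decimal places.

Var(total) = 585.61 + 43.152 = 628.762.
True-score variance = 467.047 + 43.152 = 510.199, so reliability = 0.8114.
Error variance = 628.762 − 510.199 = 118.564; SEM = √118.564 = 10.889.

10.889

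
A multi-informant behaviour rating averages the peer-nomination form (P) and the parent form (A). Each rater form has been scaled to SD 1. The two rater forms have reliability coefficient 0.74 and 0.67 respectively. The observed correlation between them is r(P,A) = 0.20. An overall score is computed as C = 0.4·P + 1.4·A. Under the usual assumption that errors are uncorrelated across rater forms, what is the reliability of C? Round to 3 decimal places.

Var(C) = 0.4² + 1.4² + 2·[0.56·0.20] = 2.12 + 0.224 = 2.344.
Under uncorrelated errors the observed covariances equal the true-score covariances, so only the own-variance terms attenuate.
True-score variance = [0.4²·0.74 + 1.4²·0.67] + 0.224 = 1.4316 + 0.224 = 1.6556.
Reliability = 1.6556 / 2.344 = 0.706.

0.706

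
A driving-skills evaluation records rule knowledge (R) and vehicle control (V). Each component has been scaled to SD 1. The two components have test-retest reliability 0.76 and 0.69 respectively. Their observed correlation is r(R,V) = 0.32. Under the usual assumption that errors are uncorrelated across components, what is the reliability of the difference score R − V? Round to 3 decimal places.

Var(R−V) = 1 + 1 − 2·0.32 = 2 − 0.64 = 1.36.
With uncorrelated errors the cross-covariances are all true-score covariance, so they carry over unchanged; only the diagonal terms shrink to ρᵢσᵢ².
True-score variance = [0.76 + 0.69] − 0.64 = 1.45 − 0.64 = 0.81.
Reliability = 0.81 / 1.36 = 0.596.

0.596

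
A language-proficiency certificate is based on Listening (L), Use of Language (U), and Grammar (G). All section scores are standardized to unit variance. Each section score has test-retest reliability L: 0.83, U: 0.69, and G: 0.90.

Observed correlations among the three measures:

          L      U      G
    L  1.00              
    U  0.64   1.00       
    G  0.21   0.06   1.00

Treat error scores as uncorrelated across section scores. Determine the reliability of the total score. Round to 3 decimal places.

Var(L+U+G) = 3 + 2·[0.64 + 0.21 + 0.06] = 3 + 1.82 = 4.82.
Because errors are independent across components, Cov(Tᵢ,Tⱼ) = Cov(Xᵢ,Xⱼ); the off-diagonal part of the true-score variance is the same as above.
True-score variance = [0.83 + 0.69 + 0.90] + 1.82 = 2.42 + 1.82 = 4.24.
Reliability = 4.24 / 4.82 = 0.880.

0.880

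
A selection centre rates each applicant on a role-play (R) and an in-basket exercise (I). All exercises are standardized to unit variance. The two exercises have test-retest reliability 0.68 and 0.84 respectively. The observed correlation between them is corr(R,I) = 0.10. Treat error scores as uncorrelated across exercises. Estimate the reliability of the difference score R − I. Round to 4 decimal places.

Var(R−I) = 1 + 1 − 2·0.10 = 2 − 0.2 = 1.8.
Under uncorrelated errors the observed covariances equal the true-score covariances, so only the own-variance terms attenuate.
True-score variance = [0.68 + 0.84] − 0.2 = 1.52 − 0.2 = 1.32.
Reliability = 1.32 / 1.8 = 0.7333.

0.7333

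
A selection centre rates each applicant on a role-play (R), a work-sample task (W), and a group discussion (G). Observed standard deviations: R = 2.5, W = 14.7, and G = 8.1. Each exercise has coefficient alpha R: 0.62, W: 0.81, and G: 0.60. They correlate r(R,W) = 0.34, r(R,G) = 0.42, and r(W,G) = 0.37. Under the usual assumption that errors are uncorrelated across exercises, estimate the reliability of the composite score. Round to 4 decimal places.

Var(R+W+G) = 2.5² + 14.7² + 8.1² + 2·[2.5·14.7·0.34 + 2.5·8.1·0.42 + 14.7·8.1·0.37] = 287.95 + 130.112 = 418.062.
Under uncorrelated errors the observed covariances equal the true-score covariances, so only the own-variance terms attenuate.
True-score variance = [2.5²·0.62 + 14.7²·0.81 + 8.1²·0.60] + 130.112 = 218.274 + 130.112 = 348.386.
Reliability = 348.386 / 418.062 = 0.8333.

0.8333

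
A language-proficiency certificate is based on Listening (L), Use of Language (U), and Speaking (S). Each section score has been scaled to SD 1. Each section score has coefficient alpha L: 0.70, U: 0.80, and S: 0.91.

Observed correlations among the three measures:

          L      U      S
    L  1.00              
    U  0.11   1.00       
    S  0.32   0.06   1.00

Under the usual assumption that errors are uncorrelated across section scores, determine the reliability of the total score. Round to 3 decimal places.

0.852

Var(L+U+S) = 3 + 2·[0.11 + 0.32 + 0.06] = 3 + 0.98 = 3.98.
Because errors are independent across components, Cov(Tᵢ,Tⱼ) = Cov(Xᵢ,Xⱼ); the off-diagonal part of the true-score variance is the same as above.
True-score variance = [0.70 + 0.80 + 0.91] + 0.98 = 2.41 + 0.98 = 3.39.
Reliability = 3.39 / 3.98 = 0.852.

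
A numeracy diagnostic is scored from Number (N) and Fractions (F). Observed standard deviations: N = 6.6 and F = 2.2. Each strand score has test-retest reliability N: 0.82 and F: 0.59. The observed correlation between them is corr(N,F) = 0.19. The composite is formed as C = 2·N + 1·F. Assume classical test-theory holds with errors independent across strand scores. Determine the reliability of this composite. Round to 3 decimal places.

0.825

Var(C) = 2²·6.6² + 2.2² + 2·[2·6.6·2.2·0.19] = 179.08 + 11.0352 = 190.115.
With uncorrelated errors the cross-covariances are all true-score covariance, so they carry over unchanged; only the diagonal terms shrink to ρᵢσᵢ².
True-score variance = [2²·6.6²·0.82 + 2.2²·0.59] + 11.0352 = 145.732 + 11.0352 = 156.768.
Reliability = 156.768 / 190.115 = 0.825.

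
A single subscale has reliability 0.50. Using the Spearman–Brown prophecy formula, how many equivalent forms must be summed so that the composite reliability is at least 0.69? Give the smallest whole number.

3

k ≥ ρ*(1−ρ₁)/(ρ₁(1−ρ*)) = 0.69·0.50 / (0.50·0.31) = 2.226.
Smallest integer k = 3.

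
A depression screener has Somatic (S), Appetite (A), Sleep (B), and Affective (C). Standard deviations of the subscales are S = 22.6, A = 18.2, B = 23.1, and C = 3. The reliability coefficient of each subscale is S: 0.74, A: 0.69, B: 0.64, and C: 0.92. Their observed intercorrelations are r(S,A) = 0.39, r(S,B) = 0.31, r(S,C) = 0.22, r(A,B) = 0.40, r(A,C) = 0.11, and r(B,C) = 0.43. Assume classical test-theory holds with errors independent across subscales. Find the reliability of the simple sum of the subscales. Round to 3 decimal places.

Var(S+A+B+C) = 22.6² + 18.2² + 23.1² + 3² + 2·[22.6·18.2·0.39 + 22.6·23.1·0.31 + 22.6·3·0.22 + 18.2·23.1·0.40 + 18.2·3·0.11 + 23.1·3·0.43] = 1384.61 + 1082.28 = 2466.89.
With uncorrelated errors the cross-covariances are all true-score covariance, so they carry over unchanged; only the diagonal terms shrink to ρᵢσᵢ².
True-score variance = [22.6²·0.74 + 18.2²·0.69 + 23.1²·0.64 + 3²·0.92] + 1082.28 = 956.308 + 1082.28 = 2038.59.
Reliability = 2038.59 / 2466.89 = 0.826.

0.826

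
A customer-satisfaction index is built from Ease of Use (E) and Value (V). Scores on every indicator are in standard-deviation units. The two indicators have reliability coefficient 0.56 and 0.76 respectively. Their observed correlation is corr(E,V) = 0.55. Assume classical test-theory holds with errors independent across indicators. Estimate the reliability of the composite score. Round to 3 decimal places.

Var(E+V) = 2 + 2·[0.55] = 2 + 1.1 = 3.1.
Because errors are independent across components, Cov(Tᵢ,Tⱼ) = Cov(Xᵢ,Xⱼ); the off-diagonal part of the true-score variance is the same as above.
True-score variance = [0.56 + 0.76] + 1.1 = 1.32 + 1.1 = 2.42.
Reliability = 2.42 / 3.1 = 0.781.

0.781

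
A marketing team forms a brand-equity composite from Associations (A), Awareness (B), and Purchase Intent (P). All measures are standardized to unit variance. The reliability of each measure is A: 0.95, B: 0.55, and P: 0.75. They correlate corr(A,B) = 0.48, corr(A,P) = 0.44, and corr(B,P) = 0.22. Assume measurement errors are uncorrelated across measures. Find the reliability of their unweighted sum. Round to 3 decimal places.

Var(A+B+P) = 3 + 2·[0.48 + 0.44 + 0.22] = 3 + 2.28 = 5.28.
With uncorrelated errors the cross-covariances are all true-score covariance, so they carry over unchanged; only the diagonal terms shrink to ρᵢσᵢ².
True-score variance = [0.95 + 0.55 + 0.75] + 2.28 = 2.25 + 2.28 = 4.53.
Reliability = 4.53 / 5.28 = 0.858.

0.858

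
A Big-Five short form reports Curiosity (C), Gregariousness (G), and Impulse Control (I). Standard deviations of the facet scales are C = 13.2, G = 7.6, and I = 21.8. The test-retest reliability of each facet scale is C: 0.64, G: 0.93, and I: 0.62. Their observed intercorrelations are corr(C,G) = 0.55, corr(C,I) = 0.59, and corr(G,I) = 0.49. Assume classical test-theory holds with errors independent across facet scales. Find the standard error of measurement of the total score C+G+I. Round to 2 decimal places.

15.73

Var(total) = 707.24 + 612.275 = 1319.52.
True-score variance = 459.879 + 612.275 = 1072.15, so reliability = 0.8125.
Error variance = 1319.52 − 1072.15 = 247.361; SEM = √247.361 = 15.73.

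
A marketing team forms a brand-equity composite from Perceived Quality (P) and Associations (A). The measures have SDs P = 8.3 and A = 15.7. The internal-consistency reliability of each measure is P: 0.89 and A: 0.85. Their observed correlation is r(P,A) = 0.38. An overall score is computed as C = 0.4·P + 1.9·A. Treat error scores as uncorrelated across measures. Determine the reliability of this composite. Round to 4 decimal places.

Var(C) = 0.4²·8.3² + 1.9²·15.7² + 2·[0.76·8.3·15.7·0.38] = 900.851 + 75.2671 = 976.118.
Under uncorrelated errors the observed covariances equal the true-score covariances, so only the own-variance terms attenuate.
True-score variance = [0.4²·8.3²·0.89 + 1.9²·15.7²·0.85] + 75.2671 = 766.165 + 75.2671 = 841.432.
Reliability = 841.432 / 976.118 = 0.8620.

0.8620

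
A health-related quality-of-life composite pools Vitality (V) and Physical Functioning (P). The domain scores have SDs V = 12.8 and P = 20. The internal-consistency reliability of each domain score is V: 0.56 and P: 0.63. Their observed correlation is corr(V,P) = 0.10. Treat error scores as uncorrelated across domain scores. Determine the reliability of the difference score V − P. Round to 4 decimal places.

Var(V−P) = 12.8² + 20² − 2·12.8·20·0.10 = 563.84 − 51.2 = 512.64.
Because errors are independent across components, Cov(Tᵢ,Tⱼ) = Cov(Xᵢ,Xⱼ); the off-diagonal part of the true-score variance is the same as above.
True-score variance = [12.8²·0.56 + 20²·0.63] − 51.2 = 343.75 − 51.2 = 292.55.
Reliability = 292.55 / 512.64 = 0.5707.

0.5707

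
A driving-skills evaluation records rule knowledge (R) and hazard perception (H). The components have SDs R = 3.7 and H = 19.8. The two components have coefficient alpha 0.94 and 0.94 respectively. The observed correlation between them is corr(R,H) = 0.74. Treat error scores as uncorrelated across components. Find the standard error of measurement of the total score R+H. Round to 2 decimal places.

4.93

Var(total) = 405.73 + 108.425 = 514.155.
True-score variance = 381.386 + 108.425 = 489.811, so reliability = 0.9527.
Error variance = 514.155 − 489.811 = 24.3438; SEM = √24.3438 = 4.93.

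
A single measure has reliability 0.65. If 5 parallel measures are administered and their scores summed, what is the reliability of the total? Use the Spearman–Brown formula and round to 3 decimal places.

ρ_k = kρ / (1 + (k−1)ρ) = 5·0.65 / (1 + 4·0.65) = 3.250 / 3.600 = 0.903.

0.903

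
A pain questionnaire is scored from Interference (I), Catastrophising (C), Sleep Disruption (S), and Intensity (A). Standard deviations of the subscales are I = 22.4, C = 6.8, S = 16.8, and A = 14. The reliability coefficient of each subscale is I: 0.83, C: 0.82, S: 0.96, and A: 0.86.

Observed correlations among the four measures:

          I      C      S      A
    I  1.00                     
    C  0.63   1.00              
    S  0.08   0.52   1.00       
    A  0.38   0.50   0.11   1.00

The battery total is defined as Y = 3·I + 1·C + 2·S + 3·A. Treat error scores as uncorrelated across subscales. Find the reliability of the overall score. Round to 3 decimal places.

0.906

Var(Y) = 3²·22.4² + 6.8² + 2²·16.8² + 3²·14² + 2·[3·22.4·6.8·0.63 + 6·22.4·16.8·0.08 + 9·22.4·14·0.38 + 2·6.8·16.8·0.52 + 3·6.8·14·0.50 + 6·16.8·14·0.11] = 7455.04 + 3915.74 = 11370.8.
With uncorrelated errors the cross-covariances are all true-score covariance, so they carry over unchanged; only the diagonal terms shrink to ρᵢσᵢ².
True-score variance = [3²·22.4²·0.83 + 6.8²·0.82 + 2²·16.8²·0.96 + 3²·14²·0.86] + 3915.74 = 6386.91 + 3915.74 = 10302.6.
Reliability = 10302.6 / 11370.8 = 0.906.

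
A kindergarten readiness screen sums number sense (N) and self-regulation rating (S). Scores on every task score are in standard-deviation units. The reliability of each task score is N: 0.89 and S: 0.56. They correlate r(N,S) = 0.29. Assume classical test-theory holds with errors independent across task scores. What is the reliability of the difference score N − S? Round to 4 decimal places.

0.6127

Var(N−S) = 1 + 1 − 2·0.29 = 2 − 0.58 = 1.42.
Because errors are independent across components, Cov(Tᵢ,Tⱼ) = Cov(Xᵢ,Xⱼ); the off-diagonal part of the true-score variance is the same as above.
True-score variance = [0.89 + 0.56] − 0.58 = 1.45 − 0.58 = 0.87.
Reliability = 0.87 / 1.42 = 0.6127.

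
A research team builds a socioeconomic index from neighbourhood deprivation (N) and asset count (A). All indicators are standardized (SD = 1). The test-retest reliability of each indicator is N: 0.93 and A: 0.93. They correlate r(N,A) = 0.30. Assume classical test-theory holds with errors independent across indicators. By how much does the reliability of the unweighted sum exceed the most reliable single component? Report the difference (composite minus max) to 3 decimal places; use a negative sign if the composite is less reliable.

0.016

Var(sum) = 2 + 0.6 = 2.6; true-score variance = 1.86 + 0.6 = 2.46; composite reliability = 0.9462.
Max component reliability = 0.9300.
Difference = 0.9462 − 0.9300 = 0.016.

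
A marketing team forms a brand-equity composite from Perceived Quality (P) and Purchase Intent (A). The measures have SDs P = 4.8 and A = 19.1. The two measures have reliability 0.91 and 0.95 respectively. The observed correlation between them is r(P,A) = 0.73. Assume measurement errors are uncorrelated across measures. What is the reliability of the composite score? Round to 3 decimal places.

Var(P+A) = 4.8² + 19.1² + 2·[4.8·19.1·0.73] = 387.85 + 133.853 = 521.703.
Because errors are independent across components, Cov(Tᵢ,Tⱼ) = Cov(Xᵢ,Xⱼ); the off-diagonal part of the true-score variance is the same as above.
True-score variance = [4.8²·0.91 + 19.1²·0.95] + 133.853 = 367.536 + 133.853 = 501.389.
Reliability = 501.389 / 521.703 = 0.961.

0.961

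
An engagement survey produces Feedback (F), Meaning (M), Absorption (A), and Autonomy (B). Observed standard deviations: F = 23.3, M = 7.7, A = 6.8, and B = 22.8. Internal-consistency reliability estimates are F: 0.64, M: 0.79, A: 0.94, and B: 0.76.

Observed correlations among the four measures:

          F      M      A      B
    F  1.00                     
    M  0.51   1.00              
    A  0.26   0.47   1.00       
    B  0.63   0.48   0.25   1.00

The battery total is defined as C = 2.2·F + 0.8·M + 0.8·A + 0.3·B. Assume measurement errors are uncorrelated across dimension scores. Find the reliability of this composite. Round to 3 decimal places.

0.742

Var(C) = 2.2²·23.3² + 0.8²·7.7² + 0.8²·6.8² + 0.3²·22.8² + 2·[1.76·23.3·7.7·0.51 + 1.76·23.3·6.8·0.26 + 0.66·23.3·22.8·0.63 + 0.64·7.7·6.8·0.47 + 0.24·7.7·22.8·0.48 + 0.24·6.8·22.8·0.25] = 2741.91 + 999.414 = 3741.33.
Under uncorrelated errors the observed covariances equal the true-score covariances, so only the own-variance terms attenuate.
True-score variance = [2.2²·23.3²·0.64 + 0.8²·7.7²·0.79 + 0.8²·6.8²·0.94 + 0.3²·22.8²·0.76] + 999.414 = 1775.01 + 999.414 = 2774.42.
Reliability = 2774.42 / 3741.33 = 0.742.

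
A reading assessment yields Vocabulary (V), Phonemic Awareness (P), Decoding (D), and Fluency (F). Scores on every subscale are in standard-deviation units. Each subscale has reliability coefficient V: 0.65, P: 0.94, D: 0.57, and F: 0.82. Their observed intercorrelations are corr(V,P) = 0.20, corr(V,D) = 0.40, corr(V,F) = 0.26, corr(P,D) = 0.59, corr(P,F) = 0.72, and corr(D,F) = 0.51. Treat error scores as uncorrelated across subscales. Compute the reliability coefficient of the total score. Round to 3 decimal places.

0.891

Var(V+P+D+F) = 4 + 2·[0.20 + 0.40 + 0.26 + 0.59 + 0.72 + 0.51] = 4 + 5.36 = 9.36.
With uncorrelated errors the cross-covariances are all true-score covariance, so they carry over unchanged; only the diagonal terms shrink to ρᵢσᵢ².
True-score variance = [0.65 + 0.94 + 0.57 + 0.82] + 5.36 = 2.98 + 5.36 = 8.34.
Reliability = 8.34 / 9.36 = 0.891.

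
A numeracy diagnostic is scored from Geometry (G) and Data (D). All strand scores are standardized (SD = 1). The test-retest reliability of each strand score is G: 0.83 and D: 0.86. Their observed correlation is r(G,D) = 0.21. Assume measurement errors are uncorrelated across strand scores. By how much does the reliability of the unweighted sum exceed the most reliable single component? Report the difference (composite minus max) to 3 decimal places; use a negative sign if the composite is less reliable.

0.012

Var(sum) = 2 + 0.42 = 2.42; true-score variance = 1.69 + 0.42 = 2.11; composite reliability = 0.8719.
Max component reliability = 0.8600.
Difference = 0.8719 − 0.8600 = 0.012.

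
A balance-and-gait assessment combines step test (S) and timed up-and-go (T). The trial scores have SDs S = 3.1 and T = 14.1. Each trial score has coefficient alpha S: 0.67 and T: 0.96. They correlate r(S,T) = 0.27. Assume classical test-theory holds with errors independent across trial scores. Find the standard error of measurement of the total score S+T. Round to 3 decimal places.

Var(total) = 208.42 + 23.6034 = 232.023.
True-score variance = 197.296 + 23.6034 = 220.9, so reliability = 0.9521.
Error variance = 232.023 − 220.9 = 11.1237; SEM = √11.1237 = 3.335.

3.335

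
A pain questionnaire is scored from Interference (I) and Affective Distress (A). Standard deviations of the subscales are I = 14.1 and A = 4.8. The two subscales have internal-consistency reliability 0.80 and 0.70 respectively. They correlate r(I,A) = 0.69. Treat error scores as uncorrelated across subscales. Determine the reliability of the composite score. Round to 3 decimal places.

0.852

Var(I+A) = 14.1² + 4.8² + 2·[14.1·4.8·0.69] = 221.85 + 93.3984 = 315.248.
Because errors are independent across components, Cov(Tᵢ,Tⱼ) = Cov(Xᵢ,Xⱼ); the off-diagonal part of the true-score variance is the same as above.
True-score variance = [14.1²·0.80 + 4.8²·0.70] + 93.3984 = 175.176 + 93.3984 = 268.574.
Reliability = 268.574 / 315.248 = 0.852.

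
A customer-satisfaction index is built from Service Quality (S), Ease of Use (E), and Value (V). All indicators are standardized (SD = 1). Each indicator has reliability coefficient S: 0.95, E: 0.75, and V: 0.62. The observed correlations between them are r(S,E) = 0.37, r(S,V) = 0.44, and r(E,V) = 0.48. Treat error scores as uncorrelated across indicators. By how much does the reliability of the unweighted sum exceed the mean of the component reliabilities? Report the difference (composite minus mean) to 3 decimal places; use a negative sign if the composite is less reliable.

0.105

Var(sum) = 3 + 2.58 = 5.58; true-score variance = 2.32 + 2.58 = 4.9; composite reliability = 0.8781.
Mean component reliability = 0.7733.
Difference = 0.8781 − 0.7733 = 0.105.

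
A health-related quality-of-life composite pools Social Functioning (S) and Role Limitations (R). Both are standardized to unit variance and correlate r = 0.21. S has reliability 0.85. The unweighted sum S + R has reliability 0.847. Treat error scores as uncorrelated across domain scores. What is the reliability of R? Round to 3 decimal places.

0.780

Var(S+R) = 2 + 2·0.21 = 2.420.
True-score variance = ρ_S + ρ_R + 2·0.21, so 0.847 = (0.85 + ρ_R + 0.42) / 2.420.
ρ_R = 0.847·2.420 − 0.85 − 0.42 = 0.780.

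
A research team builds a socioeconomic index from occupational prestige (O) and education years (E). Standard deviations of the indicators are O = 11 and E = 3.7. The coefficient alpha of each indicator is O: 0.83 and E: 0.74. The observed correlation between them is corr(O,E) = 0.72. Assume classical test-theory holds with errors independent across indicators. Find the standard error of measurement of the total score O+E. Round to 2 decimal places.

Var(total) = 134.69 + 58.608 = 193.298.
True-score variance = 110.561 + 58.608 = 169.169, so reliability = 0.8752.
Error variance = 193.298 − 169.169 = 24.1294; SEM = √24.1294 = 4.91.

4.91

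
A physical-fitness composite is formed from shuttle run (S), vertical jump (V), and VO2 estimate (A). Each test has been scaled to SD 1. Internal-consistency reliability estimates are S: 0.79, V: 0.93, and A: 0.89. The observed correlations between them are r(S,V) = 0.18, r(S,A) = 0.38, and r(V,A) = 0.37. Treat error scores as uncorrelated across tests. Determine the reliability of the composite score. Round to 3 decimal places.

Var(S+V+A) = 3 + 2·[0.18 + 0.38 + 0.37] = 3 + 1.86 = 4.86.
With uncorrelated errors the cross-covariances are all true-score covariance, so they carry over unchanged; only the diagonal terms shrink to ρᵢσᵢ².
True-score variance = [0.79 + 0.93 + 0.89] + 1.86 = 2.61 + 1.86 = 4.47.
Reliability = 4.47 / 4.86 = 0.920.

0.920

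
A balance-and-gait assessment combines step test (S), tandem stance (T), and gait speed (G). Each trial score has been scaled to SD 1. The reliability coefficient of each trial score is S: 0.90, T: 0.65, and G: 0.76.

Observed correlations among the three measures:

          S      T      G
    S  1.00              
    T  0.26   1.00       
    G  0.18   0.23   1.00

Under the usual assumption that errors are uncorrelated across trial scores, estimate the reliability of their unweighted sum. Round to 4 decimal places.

Var(S+T+G) = 3 + 2·[0.26 + 0.18 + 0.23] = 3 + 1.34 = 4.34.
Because errors are independent across components, Cov(Tᵢ,Tⱼ) = Cov(Xᵢ,Xⱼ); the off-diagonal part of the true-score variance is the same as above.
True-score variance = [0.90 + 0.65 + 0.76] + 1.34 = 2.31 + 1.34 = 3.65.
Reliability = 3.65 / 4.34 = 0.8410.

0.8410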